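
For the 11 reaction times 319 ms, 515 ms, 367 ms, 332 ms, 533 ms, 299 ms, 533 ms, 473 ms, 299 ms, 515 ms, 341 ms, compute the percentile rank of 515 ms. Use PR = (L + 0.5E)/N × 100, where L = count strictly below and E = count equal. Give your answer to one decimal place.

72.7

N = 11.
Strictly below 515: 7. Equal to 515: 2.
PR = (7 + 0.5·2)/11 × 100 = 72.7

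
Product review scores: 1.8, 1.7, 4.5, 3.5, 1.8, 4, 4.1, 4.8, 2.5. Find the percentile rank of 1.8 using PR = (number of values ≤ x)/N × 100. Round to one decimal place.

33.3

N = 9.
Strictly below 1.8: 1. Equal to 1.8: 2.
PR = 3/9 × 100 = 33.3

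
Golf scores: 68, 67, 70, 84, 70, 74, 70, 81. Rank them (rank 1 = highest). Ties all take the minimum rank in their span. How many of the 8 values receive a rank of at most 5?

6

Sorted (descending): 84, 81, 74, 70, 70, 70, 68, 67
The 3 values of 70 occupy positions 4–6 → each gets rank 4.
Ranks ≤ 5: {1, 2, 3, 4, 4, 4} → 6 values.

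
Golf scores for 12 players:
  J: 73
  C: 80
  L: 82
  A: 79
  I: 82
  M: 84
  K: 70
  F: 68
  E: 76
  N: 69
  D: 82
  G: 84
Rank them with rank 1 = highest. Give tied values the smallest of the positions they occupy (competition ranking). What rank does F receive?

12

Sorted (descending): 84, 84, 82, 82, 82, 80, 79, 76, 73, 70, 69, 68
The 2 values of 84 occupy positions 1–2 → each gets rank 1.
The 3 values of 82 occupy positions 3–5 → each gets rank 3.
F has value 68 → rank 12.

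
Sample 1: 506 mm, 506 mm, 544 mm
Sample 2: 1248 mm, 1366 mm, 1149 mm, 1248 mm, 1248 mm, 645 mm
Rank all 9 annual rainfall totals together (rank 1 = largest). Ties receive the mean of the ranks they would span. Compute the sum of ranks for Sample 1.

24

Sorted (descending): 1366, 1248, 1248, 1248, 1149, 645, 544, 506, 506
The 3 values of 1248 occupy positions 2–4 → average rank 3.
The 2 values of 506 occupy positions 8–9 → average rank (8+9)/2 = 8.5.
Sample 1 values → pooled ranks: 506→8.5, 506→8.5, 544→7
Rank sum = 8.5 + 8.5 + 7 = 24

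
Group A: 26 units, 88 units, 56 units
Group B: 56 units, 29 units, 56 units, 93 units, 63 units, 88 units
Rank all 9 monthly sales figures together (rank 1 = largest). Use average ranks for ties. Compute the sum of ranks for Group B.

27.5

Sorted (descending): 93, 88, 88, 63, 56, 56, 56, 29, 26
The 2 values of 88 occupy positions 2–3 → average rank (2+3)/2 = 2.5.
The 3 values of 56 occupy positions 5–7 → average rank 6.
Group B values → pooled ranks: 56→6, 29→8, 56→6, 93→1, 63→4, 88→2.5
Rank sum = 6 + 8 + 6 + 1 + 4 + 2.5 = 27.5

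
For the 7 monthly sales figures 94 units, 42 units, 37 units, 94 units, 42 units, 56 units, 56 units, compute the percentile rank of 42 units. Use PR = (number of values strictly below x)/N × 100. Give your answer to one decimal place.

14.3

N = 7.
Strictly below 42: 1. Equal to 42: 2.
PR = 1/7 × 100 = 14.3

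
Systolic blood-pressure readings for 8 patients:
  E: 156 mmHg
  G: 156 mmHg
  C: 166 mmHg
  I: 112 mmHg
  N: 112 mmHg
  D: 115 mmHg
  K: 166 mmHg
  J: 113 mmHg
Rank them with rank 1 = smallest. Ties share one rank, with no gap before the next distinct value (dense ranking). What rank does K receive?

Sorted (ascending): 112, 112, 113, 115, 156, 156, 166, 166
The 2 values of 112 share dense rank 1.
The 2 values of 156 share dense rank 4.
The 2 values of 166 share dense rank 5.
Remaining distinct values take the next consecutive integers.
K has value 166 mmHg → rank 5.

5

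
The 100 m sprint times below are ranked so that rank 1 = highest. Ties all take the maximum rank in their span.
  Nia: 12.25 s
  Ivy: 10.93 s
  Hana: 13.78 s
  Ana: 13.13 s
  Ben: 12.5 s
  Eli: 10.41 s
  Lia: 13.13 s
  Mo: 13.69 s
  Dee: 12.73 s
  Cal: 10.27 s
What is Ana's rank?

4

Sorted (descending): 13.78, 13.69, 13.13, 13.13, 12.73, 12.5, 12.25, 10.93, 10.41, 10.27
The 2 values of 13.13 occupy positions 3–4 → each gets rank 4.
Ana has value 13.13 s → rank 4.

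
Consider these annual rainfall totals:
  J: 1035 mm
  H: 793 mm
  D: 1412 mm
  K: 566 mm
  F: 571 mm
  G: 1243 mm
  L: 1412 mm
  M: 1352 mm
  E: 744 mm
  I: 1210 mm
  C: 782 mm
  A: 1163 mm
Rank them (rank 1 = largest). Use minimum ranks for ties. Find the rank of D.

1

Sorted (descending): 1412, 1412, 1352, 1243, 1210, 1163, 1035, 793, 782, 744, 571, 566
The 2 values of 1412 occupy positions 1–2 → each gets rank 1.
D has value 1412 mm → rank 1.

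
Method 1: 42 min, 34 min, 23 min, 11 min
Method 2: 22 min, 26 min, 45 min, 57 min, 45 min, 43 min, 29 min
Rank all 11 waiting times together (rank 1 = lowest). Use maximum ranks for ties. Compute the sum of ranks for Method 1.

Sorted (ascending): 11, 22, 23, 26, 29, 34, 42, 43, 45, 45, 57
The 2 values of 45 occupy positions 9–10 → each gets rank 10.
Method 1 values → pooled ranks: 42→7, 34→6, 23→3, 11→1
Rank sum = 7 + 6 + 3 + 1 = 17

17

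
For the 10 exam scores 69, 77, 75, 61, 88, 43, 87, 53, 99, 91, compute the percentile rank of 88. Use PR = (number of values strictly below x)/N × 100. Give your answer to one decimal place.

N = 10.
Strictly below 88: 7. Equal to 88: 1.
PR = 7/10 × 100 = 70.0

70.0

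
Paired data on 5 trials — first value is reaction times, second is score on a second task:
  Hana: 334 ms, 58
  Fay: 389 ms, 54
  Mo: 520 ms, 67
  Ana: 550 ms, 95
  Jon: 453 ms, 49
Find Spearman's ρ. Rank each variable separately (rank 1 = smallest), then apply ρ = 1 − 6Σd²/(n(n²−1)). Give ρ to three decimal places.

Ranks of variable 1: 1, 2, 4, 5, 3
Ranks of variable 2: 3, 2, 4, 5, 1
d = r₁ − r₂: -2, 0, 0, 0, 2
d²: 4, 0, 0, 0, 4; Σd² = 8
ρ = 1 − 6·8/(5·24) = 1 − 48/120 = 0.600

0.600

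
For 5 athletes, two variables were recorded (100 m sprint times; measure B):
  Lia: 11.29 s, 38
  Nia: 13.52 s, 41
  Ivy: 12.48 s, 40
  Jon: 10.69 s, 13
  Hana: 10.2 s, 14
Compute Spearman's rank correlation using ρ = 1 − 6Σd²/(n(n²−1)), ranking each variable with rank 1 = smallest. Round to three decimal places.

Ranks of variable 1: 3, 5, 4, 2, 1
Ranks of variable 2: 3, 5, 4, 1, 2
d = r₁ − r₂: 0, 0, 0, 1, -1
d²: 0, 0, 0, 1, 1; Σd² = 2
ρ = 1 − 6·2/(5·24) = 1 − 12/120 = 0.900

0.900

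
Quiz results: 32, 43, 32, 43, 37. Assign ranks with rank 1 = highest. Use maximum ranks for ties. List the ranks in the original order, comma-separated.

5, 2, 5, 2, 3

Sorted (descending): 43, 43, 37, 32, 32
The 2 values of 43 occupy positions 1–2 → each gets rank 2.
The 2 values of 32 occupy positions 4–5 → each gets rank 5.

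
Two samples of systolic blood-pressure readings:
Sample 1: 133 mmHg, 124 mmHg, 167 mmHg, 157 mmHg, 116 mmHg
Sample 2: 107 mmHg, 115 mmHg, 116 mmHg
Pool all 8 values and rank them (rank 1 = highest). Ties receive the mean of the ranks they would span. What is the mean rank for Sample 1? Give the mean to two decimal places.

Sorted (descending): 167, 157, 133, 124, 116, 116, 115, 107
The 2 values of 116 occupy positions 5–6 → average rank (5+6)/2 = 5.5.
Sample 1 values → pooled ranks: 133→3, 124→4, 167→1, 157→2, 116→5.5
Mean rank = (3 + 4 + 1 + 2 + 5.5) / 5 = 3.10

3.10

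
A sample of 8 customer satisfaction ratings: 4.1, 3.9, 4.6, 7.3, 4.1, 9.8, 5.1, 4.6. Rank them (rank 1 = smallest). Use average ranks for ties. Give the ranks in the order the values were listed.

2.5, 1, 4.5, 7, 2.5, 8, 6, 4.5

Sorted (ascending): 3.9, 4.1, 4.1, 4.6, 4.6, 5.1, 7.3, 9.8
The 2 values of 4.1 occupy positions 2–3 → average rank (2+3)/2 = 2.5.
The 2 values of 4.6 occupy positions 4–5 → average rank (4+5)/2 = 4.5.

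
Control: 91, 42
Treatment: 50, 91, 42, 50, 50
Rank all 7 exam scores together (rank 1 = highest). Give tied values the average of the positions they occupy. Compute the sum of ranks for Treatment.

Sorted (descending): 91, 91, 50, 50, 50, 42, 42
The 2 values of 91 occupy positions 1–2 → average rank (1+2)/2 = 1.5.
The 3 values of 50 occupy positions 3–5 → average rank 4.
The 2 values of 42 occupy positions 6–7 → average rank (6+7)/2 = 6.5.
Treatment values → pooled ranks: 50→4, 91→1.5, 42→6.5, 50→4, 50→4
Rank sum = 4 + 1.5 + 6.5 + 4 + 4 = 20

20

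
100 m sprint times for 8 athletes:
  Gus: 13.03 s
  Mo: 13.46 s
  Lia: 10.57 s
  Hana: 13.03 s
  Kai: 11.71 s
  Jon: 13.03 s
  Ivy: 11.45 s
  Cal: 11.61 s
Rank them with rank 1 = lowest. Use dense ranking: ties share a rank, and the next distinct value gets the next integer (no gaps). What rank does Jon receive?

5

Sorted (ascending): 10.57, 11.45, 11.61, 11.71, 13.03, 13.03, 13.03, 13.46
The 3 values of 13.03 share dense rank 5.
Remaining distinct values take the next consecutive integers.
Jon has value 13.03 s → rank 5.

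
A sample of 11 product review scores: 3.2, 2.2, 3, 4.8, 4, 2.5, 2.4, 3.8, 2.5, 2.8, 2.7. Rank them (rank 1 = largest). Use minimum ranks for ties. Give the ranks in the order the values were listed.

Sorted (descending): 4.8, 4, 3.8, 3.2, 3, 2.8, 2.7, 2.5, 2.5, 2.4, 2.2
The 2 values of 2.5 occupy positions 8–9 → each gets rank 8.

4, 11, 5, 1, 2, 8, 10, 3, 8, 6, 7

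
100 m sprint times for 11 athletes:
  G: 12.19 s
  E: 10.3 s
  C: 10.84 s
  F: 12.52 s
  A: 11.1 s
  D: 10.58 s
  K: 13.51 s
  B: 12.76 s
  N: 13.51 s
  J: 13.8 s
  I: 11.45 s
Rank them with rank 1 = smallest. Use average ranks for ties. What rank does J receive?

Sorted (ascending): 10.3, 10.58, 10.84, 11.1, 11.45, 12.19, 12.52, 12.76, 13.51, 13.51, 13.8
The 2 values of 13.51 occupy positions 9–10 → average rank (9+10)/2 = 9.5.
J has value 13.8 s → rank 11.

11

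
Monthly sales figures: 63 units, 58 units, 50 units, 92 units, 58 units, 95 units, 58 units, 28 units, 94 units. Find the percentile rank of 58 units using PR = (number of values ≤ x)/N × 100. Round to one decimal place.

55.6

N = 9.
Strictly below 58: 2. Equal to 58: 3.
PR = 5/9 × 100 = 55.6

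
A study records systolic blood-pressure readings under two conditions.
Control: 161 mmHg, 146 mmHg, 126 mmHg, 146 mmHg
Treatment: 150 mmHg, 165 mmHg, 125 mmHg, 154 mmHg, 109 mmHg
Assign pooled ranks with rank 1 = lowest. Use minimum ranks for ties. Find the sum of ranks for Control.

Sorted (ascending): 109, 125, 126, 146, 146, 150, 154, 161, 165
The 2 values of 146 occupy positions 4–5 → each gets rank 4.
Control values → pooled ranks: 161→8, 146→4, 126→3, 146→4
Rank sum = 8 + 4 + 3 + 4 = 19

19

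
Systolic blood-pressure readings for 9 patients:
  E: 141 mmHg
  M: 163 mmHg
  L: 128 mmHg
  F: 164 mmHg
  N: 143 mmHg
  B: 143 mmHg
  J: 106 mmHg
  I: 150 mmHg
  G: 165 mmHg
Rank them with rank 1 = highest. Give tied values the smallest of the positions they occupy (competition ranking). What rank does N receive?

Sorted (descending): 165, 164, 163, 150, 143, 143, 141, 128, 106
The 2 values of 143 occupy positions 5–6 → each gets rank 5.
N has value 143 mmHg → rank 5.

5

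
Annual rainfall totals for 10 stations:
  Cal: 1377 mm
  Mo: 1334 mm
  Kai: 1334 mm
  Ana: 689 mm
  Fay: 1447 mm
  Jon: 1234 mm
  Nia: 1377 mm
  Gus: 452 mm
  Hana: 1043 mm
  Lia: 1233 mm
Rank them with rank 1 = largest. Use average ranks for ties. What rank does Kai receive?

4.5

Sorted (descending): 1447, 1377, 1377, 1334, 1334, 1234, 1233, 1043, 689, 452
The 2 values of 1377 occupy positions 2–3 → average rank (2+3)/2 = 2.5.
The 2 values of 1334 occupy positions 4–5 → average rank (4+5)/2 = 4.5.
Kai has value 1334 mm → rank 4.5.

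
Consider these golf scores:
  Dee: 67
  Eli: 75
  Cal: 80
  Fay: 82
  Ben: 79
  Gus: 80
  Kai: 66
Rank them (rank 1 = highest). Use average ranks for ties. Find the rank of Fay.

Sorted (descending): 82, 80, 80, 79, 75, 67, 66
The 2 values of 80 occupy positions 2–3 → average rank (2+3)/2 = 2.5.
Fay has value 82 → rank 1.

1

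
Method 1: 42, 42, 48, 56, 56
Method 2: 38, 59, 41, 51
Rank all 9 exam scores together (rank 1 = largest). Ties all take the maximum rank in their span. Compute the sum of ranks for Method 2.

Sorted (descending): 59, 56, 56, 51, 48, 42, 42, 41, 38
The 2 values of 56 occupy positions 2–3 → each gets rank 3.
The 2 values of 42 occupy positions 6–7 → each gets rank 7.
Method 2 values → pooled ranks: 38→9, 59→1, 41→8, 51→4
Rank sum = 9 + 1 + 8 + 4 = 22

22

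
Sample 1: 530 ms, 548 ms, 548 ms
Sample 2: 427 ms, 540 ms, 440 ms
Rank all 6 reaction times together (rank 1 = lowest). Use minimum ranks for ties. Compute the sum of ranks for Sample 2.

Sorted (ascending): 427, 440, 530, 540, 548, 548
The 2 values of 548 occupy positions 5–6 → each gets rank 5.
Sample 2 values → pooled ranks: 427→1, 540→4, 440→2
Rank sum = 1 + 4 + 2 = 7

7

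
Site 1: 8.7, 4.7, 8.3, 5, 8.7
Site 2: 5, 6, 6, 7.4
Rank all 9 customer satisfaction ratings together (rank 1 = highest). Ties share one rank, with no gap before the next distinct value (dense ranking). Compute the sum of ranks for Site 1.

15

Sorted (descending): 8.7, 8.7, 8.3, 7.4, 6, 6, 5, 5, 4.7
The 2 values of 8.7 share dense rank 1.
The 2 values of 6 share dense rank 4.
The 2 values of 5 share dense rank 5.
Remaining distinct values take the next consecutive integers.
Site 1 values → pooled ranks: 8.7→1, 4.7→6, 8.3→2, 5→5, 8.7→1
Rank sum = 1 + 6 + 2 + 5 + 1 = 15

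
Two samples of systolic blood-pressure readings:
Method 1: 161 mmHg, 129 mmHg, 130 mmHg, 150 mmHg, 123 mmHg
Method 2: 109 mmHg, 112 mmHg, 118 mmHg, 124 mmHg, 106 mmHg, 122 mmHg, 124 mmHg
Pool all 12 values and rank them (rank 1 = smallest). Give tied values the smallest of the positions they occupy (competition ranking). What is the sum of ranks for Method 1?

48

Sorted (ascending): 106, 109, 112, 118, 122, 123, 124, 124, 129, 130, 150, 161
The 2 values of 124 occupy positions 7–8 → each gets rank 7.
Method 1 values → pooled ranks: 161→12, 129→9, 130→10, 150→11, 123→6
Rank sum = 12 + 9 + 10 + 11 + 6 = 48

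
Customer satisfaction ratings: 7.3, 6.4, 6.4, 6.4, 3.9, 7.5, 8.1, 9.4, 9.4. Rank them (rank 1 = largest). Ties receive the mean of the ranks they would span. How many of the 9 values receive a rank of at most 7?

Sorted (descending): 9.4, 9.4, 8.1, 7.5, 7.3, 6.4, 6.4, 6.4, 3.9
The 2 values of 9.4 occupy positions 1–2 → average rank (1+2)/2 = 1.5.
The 3 values of 6.4 occupy positions 6–8 → average rank 7.
Ranks ≤ 7: {1.5, 1.5, 3, 4, 5, 7, 7, 7} → 8 values.

8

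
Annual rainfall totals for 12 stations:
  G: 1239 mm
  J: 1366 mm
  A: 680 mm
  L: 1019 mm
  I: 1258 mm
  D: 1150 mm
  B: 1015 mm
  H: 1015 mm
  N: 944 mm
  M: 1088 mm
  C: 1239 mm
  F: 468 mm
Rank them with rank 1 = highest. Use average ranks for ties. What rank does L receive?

7

Sorted (descending): 1366, 1258, 1239, 1239, 1150, 1088, 1019, 1015, 1015, 944, 680, 468
The 2 values of 1239 occupy positions 3–4 → average rank (3+4)/2 = 3.5.
The 2 values of 1015 occupy positions 8–9 → average rank (8+9)/2 = 8.5.
L has value 1019 mm → rank 7.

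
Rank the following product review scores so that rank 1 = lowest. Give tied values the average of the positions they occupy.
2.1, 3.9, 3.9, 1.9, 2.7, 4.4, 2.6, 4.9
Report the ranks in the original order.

2, 5.5, 5.5, 1, 4, 7, 3, 8

Sorted (ascending): 1.9, 2.1, 2.6, 2.7, 3.9, 3.9, 4.4, 4.9
The 2 values of 3.9 occupy positions 5–6 → average rank (5+6)/2 = 5.5.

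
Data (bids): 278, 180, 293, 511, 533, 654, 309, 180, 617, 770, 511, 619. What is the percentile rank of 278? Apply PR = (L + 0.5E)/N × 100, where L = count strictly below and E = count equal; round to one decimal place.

20.8

N = 12.
Strictly below 278: 2. Equal to 278: 1.
PR = (2 + 0.5·1)/12 × 100 = 20.8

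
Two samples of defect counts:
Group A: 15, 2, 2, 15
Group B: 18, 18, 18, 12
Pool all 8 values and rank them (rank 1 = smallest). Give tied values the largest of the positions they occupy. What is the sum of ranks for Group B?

27

Sorted (ascending): 2, 2, 12, 15, 15, 18, 18, 18
The 2 values of 2 occupy positions 1–2 → each gets rank 2.
The 2 values of 15 occupy positions 4–5 → each gets rank 5.
The 3 values of 18 occupy positions 6–8 → each gets rank 8.
Group B values → pooled ranks: 18→8, 18→8, 18→8, 12→3
Rank sum = 8 + 8 + 8 + 3 = 27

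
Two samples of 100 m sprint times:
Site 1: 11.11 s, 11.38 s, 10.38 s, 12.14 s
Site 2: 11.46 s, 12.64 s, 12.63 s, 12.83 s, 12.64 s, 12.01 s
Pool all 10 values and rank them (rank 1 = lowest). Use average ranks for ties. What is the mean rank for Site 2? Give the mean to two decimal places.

Sorted (ascending): 10.38, 11.11, 11.38, 11.46, 12.01, 12.14, 12.63, 12.64, 12.64, 12.83
The 2 values of 12.64 occupy positions 8–9 → average rank (8+9)/2 = 8.5.
Site 2 values → pooled ranks: 11.46→4, 12.64→8.5, 12.63→7, 12.83→10, 12.64→8.5, 12.01→5
Mean rank = (4 + 8.5 + 7 + 10 + 8.5 + 5) / 6 = 7.17

7.17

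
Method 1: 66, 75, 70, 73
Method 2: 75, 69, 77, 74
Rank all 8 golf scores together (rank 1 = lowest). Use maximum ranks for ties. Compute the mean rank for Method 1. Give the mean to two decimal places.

3.75

Sorted (ascending): 66, 69, 70, 73, 74, 75, 75, 77
The 2 values of 75 occupy positions 6–7 → each gets rank 7.
Method 1 values → pooled ranks: 66→1, 75→7, 70→3, 73→4
Mean rank = (1 + 7 + 3 + 4) / 4 = 3.75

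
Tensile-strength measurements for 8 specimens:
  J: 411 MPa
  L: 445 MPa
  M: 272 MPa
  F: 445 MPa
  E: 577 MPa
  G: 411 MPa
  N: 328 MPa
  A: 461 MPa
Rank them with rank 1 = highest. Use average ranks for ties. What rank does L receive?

3.5

Sorted (descending): 577, 461, 445, 445, 411, 411, 328, 272
The 2 values of 445 occupy positions 3–4 → average rank (3+4)/2 = 3.5.
The 2 values of 411 occupy positions 5–6 → average rank (5+6)/2 = 5.5.
L has value 445 MPa → rank 3.5.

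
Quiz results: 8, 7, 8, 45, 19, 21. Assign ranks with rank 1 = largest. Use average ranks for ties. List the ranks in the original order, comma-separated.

4.5, 6, 4.5, 1, 3, 2

Sorted (descending): 45, 21, 19, 8, 8, 7
The 2 values of 8 occupy positions 4–5 → average rank (4+5)/2 = 4.5.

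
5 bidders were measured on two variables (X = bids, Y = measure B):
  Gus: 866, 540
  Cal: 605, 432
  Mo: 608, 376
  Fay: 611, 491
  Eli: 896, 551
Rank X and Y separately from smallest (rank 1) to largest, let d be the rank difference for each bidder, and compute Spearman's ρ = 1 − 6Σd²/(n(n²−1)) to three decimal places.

Ranks of variable 1: 4, 1, 2, 3, 5
Ranks of variable 2: 4, 2, 1, 3, 5
d = r₁ − r₂: 0, -1, 1, 0, 0
d²: 0, 1, 1, 0, 0; Σd² = 2
ρ = 1 − 6·2/(5·24) = 1 − 12/120 = 0.900

0.900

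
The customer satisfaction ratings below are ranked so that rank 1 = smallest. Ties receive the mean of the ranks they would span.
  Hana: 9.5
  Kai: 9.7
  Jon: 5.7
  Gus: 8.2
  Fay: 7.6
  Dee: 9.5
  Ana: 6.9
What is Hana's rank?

Sorted (ascending): 5.7, 6.9, 7.6, 8.2, 9.5, 9.5, 9.7
The 2 values of 9.5 occupy positions 5–6 → average rank (5+6)/2 = 5.5.
Hana has value 9.5 → rank 5.5.

5.5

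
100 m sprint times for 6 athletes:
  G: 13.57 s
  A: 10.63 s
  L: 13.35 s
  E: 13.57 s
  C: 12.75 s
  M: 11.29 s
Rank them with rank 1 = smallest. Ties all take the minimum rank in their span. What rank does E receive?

5

Sorted (ascending): 10.63, 11.29, 12.75, 13.35, 13.57, 13.57
The 2 values of 13.57 occupy positions 5–6 → each gets rank 5.
E has value 13.57 s → rank 5.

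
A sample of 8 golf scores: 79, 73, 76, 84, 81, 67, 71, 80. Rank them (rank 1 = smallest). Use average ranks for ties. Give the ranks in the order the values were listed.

Sorted (ascending): 67, 71, 73, 76, 79, 80, 81, 84
No ties — each value takes its position as its rank.

5, 3, 4, 8, 7, 1, 2, 6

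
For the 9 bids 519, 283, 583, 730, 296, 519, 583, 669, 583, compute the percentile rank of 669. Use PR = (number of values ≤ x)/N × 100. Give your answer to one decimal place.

N = 9.
Strictly below 669: 7. Equal to 669: 1.
PR = 8/9 × 100 = 88.9

88.9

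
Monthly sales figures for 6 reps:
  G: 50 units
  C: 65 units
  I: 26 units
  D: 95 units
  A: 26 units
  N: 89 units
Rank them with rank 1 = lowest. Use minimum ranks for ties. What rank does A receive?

1

Sorted (ascending): 26, 26, 50, 65, 89, 95
The 2 values of 26 occupy positions 1–2 → each gets rank 1.
A has value 26 units → rank 1.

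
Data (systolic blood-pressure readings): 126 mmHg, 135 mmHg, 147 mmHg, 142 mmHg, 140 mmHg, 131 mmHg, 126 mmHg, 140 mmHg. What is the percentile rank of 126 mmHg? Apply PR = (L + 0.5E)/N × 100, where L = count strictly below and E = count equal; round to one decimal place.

12.5

N = 8.
Strictly below 126: 0. Equal to 126: 2.
PR = (0 + 0.5·2)/8 × 100 = 12.5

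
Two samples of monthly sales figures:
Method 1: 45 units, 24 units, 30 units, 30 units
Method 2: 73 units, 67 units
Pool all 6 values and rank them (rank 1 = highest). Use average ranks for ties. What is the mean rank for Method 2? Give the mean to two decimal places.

Sorted (descending): 73, 67, 45, 30, 30, 24
The 2 values of 30 occupy positions 4–5 → average rank (4+5)/2 = 4.5.
Method 2 values → pooled ranks: 73→1, 67→2
Mean rank = (1 + 2) / 2 = 1.50

1.50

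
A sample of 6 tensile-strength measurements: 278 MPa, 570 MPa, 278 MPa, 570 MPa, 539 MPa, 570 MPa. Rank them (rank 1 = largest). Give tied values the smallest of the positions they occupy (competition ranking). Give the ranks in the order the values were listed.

Sorted (descending): 570, 570, 570, 539, 278, 278
The 3 values of 570 occupy positions 1–3 → each gets rank 1.
The 2 values of 278 occupy positions 5–6 → each gets rank 5.

5, 1, 5, 1, 4, 1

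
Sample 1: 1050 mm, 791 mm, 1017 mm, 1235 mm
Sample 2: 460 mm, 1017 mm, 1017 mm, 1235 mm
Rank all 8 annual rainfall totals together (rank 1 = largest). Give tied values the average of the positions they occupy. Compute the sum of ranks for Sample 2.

19.5

Sorted (descending): 1235, 1235, 1050, 1017, 1017, 1017, 791, 460
The 2 values of 1235 occupy positions 1–2 → average rank (1+2)/2 = 1.5.
The 3 values of 1017 occupy positions 4–6 → average rank 5.
Sample 2 values → pooled ranks: 460→8, 1017→5, 1017→5, 1235→1.5
Rank sum = 8 + 5 + 5 + 1.5 = 19.5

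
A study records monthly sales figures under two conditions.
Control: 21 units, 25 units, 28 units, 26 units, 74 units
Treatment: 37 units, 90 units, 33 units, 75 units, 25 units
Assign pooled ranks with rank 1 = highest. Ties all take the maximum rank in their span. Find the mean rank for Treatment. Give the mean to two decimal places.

4.20

Sorted (descending): 90, 75, 74, 37, 33, 28, 26, 25, 25, 21
The 2 values of 25 occupy positions 8–9 → each gets rank 9.
Treatment values → pooled ranks: 37→4, 90→1, 33→5, 75→2, 25→9
Mean rank = (4 + 1 + 5 + 2 + 9) / 5 = 4.20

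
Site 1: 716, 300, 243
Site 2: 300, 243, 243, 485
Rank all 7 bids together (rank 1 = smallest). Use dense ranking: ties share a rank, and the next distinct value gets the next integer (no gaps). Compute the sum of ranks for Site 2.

7

Sorted (ascending): 243, 243, 243, 300, 300, 485, 716
The 3 values of 243 share dense rank 1.
The 2 values of 300 share dense rank 2.
Remaining distinct values take the next consecutive integers.
Site 2 values → pooled ranks: 300→2, 243→1, 243→1, 485→3
Rank sum = 2 + 1 + 1 + 3 = 7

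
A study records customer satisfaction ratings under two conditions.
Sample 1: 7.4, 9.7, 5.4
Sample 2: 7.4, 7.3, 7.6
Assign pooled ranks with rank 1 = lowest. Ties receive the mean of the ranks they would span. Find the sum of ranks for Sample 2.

Sorted (ascending): 5.4, 7.3, 7.4, 7.4, 7.6, 9.7
The 2 values of 7.4 occupy positions 3–4 → average rank (3+4)/2 = 3.5.
Sample 2 values → pooled ranks: 7.4→3.5, 7.3→2, 7.6→5
Rank sum = 3.5 + 2 + 5 = 10.5

10.5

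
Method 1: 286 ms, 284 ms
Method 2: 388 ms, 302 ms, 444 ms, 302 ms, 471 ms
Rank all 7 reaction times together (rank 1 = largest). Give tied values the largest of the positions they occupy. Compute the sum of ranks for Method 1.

13

Sorted (descending): 471, 444, 388, 302, 302, 286, 284
The 2 values of 302 occupy positions 4–5 → each gets rank 5.
Method 1 values → pooled ranks: 286→6, 284→7
Rank sum = 6 + 7 = 13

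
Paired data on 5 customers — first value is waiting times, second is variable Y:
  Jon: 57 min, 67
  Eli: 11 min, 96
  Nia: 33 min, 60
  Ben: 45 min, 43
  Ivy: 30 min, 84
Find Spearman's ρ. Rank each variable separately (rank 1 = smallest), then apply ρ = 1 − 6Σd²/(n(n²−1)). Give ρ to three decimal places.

Ranks of variable 1: 5, 1, 3, 4, 2
Ranks of variable 2: 3, 5, 2, 1, 4
d = r₁ − r₂: 2, -4, 1, 3, -2
d²: 4, 16, 1, 9, 4; Σd² = 34
ρ = 1 − 6·34/(5·24) = 1 − 204/120 = -0.700

-0.700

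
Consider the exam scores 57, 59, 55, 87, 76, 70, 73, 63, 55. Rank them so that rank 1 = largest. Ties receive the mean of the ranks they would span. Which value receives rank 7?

57

Sorted (descending): 87, 76, 73, 70, 63, 59, 57, 55, 55
The 2 values of 55 occupy positions 8–9 → average rank (8+9)/2 = 8.5.
Rank 7 → value 57.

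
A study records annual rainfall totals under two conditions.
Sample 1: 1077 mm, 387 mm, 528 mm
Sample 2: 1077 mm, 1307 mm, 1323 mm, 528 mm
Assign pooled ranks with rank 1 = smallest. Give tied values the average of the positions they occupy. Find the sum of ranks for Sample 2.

20

Sorted (ascending): 387, 528, 528, 1077, 1077, 1307, 1323
The 2 values of 528 occupy positions 2–3 → average rank (2+3)/2 = 2.5.
The 2 values of 1077 occupy positions 4–5 → average rank (4+5)/2 = 4.5.
Sample 2 values → pooled ranks: 1077→4.5, 1307→6, 1323→7, 528→2.5
Rank sum = 4.5 + 6 + 7 + 2.5 = 20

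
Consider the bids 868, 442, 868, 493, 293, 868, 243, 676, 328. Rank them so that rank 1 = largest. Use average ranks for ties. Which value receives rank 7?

328

Sorted (descending): 868, 868, 868, 676, 493, 442, 328, 293, 243
The 3 values of 868 occupy positions 1–3 → average rank 2.
Rank 7 → value 328.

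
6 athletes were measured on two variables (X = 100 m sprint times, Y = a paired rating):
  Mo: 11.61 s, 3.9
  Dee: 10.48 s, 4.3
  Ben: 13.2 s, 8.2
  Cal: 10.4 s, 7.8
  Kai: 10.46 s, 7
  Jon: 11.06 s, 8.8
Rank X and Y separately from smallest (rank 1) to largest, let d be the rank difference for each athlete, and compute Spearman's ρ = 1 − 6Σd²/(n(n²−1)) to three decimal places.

Ranks of variable 1: 5, 3, 6, 1, 2, 4
Ranks of variable 2: 1, 2, 5, 4, 3, 6
d = r₁ − r₂: 4, 1, 1, -3, -1, -2
d²: 16, 1, 1, 9, 1, 4; Σd² = 32
ρ = 1 − 6·32/(6·35) = 1 − 192/210 = 0.086

0.086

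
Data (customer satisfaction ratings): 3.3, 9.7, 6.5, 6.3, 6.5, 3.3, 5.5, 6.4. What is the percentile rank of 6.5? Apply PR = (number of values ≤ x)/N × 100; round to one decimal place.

87.5

N = 8.
Strictly below 6.5: 5. Equal to 6.5: 2.
PR = 7/8 × 100 = 87.5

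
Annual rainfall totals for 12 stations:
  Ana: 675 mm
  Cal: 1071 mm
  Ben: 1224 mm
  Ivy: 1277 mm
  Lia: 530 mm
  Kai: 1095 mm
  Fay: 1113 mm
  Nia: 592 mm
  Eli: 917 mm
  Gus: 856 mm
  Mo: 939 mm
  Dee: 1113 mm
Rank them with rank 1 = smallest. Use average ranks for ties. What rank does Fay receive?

Sorted (ascending): 530, 592, 675, 856, 917, 939, 1071, 1095, 1113, 1113, 1224, 1277
The 2 values of 1113 occupy positions 9–10 → average rank (9+10)/2 = 9.5.
Fay has value 1113 mm → rank 9.5.

9.5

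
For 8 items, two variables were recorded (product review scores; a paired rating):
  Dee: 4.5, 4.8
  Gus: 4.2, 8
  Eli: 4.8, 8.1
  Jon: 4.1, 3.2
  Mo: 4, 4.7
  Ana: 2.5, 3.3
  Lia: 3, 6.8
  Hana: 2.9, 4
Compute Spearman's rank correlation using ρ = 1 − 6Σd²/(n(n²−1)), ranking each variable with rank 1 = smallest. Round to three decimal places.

Ranks of variable 1: 7, 6, 8, 5, 4, 1, 3, 2
Ranks of variable 2: 5, 7, 8, 1, 4, 2, 6, 3
d = r₁ − r₂: 2, -1, 0, 4, 0, -1, -3, -1
d²: 4, 1, 0, 16, 0, 1, 9, 1; Σd² = 32
ρ = 1 − 6·32/(8·63) = 1 − 192/504 = 0.619

0.619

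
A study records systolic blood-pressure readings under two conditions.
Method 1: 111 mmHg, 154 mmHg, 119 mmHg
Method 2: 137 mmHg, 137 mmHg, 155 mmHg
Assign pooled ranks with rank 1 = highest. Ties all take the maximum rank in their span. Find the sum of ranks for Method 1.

Sorted (descending): 155, 154, 137, 137, 119, 111
The 2 values of 137 occupy positions 3–4 → each gets rank 4.
Method 1 values → pooled ranks: 111→6, 154→2, 119→5
Rank sum = 6 + 2 + 5 = 13

13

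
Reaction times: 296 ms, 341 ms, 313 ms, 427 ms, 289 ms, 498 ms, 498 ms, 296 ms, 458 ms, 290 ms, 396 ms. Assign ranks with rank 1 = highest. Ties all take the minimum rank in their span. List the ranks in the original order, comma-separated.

Sorted (descending): 498, 498, 458, 427, 396, 341, 313, 296, 296, 290, 289
The 2 values of 498 occupy positions 1–2 → each gets rank 1.
The 2 values of 296 occupy positions 8–9 → each gets rank 8.

8, 6, 7, 4, 11, 1, 1, 8, 3, 10, 5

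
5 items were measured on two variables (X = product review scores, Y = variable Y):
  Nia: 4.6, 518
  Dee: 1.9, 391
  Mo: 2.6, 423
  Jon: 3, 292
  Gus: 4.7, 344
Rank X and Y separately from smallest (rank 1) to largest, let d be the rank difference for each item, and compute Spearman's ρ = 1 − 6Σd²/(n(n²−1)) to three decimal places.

Ranks of variable 1: 4, 1, 2, 3, 5
Ranks of variable 2: 5, 3, 4, 1, 2
d = r₁ − r₂: -1, -2, -2, 2, 3
d²: 1, 4, 4, 4, 9; Σd² = 22
ρ = 1 − 6·22/(5·24) = 1 − 132/120 = -0.100

-0.100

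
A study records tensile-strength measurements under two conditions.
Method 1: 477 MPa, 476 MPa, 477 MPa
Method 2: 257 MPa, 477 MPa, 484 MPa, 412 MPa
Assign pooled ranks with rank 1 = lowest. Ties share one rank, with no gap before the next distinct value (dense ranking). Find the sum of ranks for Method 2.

Sorted (ascending): 257, 412, 476, 477, 477, 477, 484
The 3 values of 477 share dense rank 4.
Remaining distinct values take the next consecutive integers.
Method 2 values → pooled ranks: 257→1, 477→4, 484→5, 412→2
Rank sum = 1 + 4 + 5 + 2 = 12

12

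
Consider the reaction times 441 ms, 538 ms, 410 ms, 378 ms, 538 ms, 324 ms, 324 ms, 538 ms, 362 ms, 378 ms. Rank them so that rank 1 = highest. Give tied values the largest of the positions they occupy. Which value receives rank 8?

362

Sorted (descending): 538, 538, 538, 441, 410, 378, 378, 362, 324, 324
The 3 values of 538 occupy positions 1–3 → each gets rank 3.
The 2 values of 378 occupy positions 6–7 → each gets rank 7.
The 2 values of 324 occupy positions 9–10 → each gets rank 10.
Rank 8 → value 362.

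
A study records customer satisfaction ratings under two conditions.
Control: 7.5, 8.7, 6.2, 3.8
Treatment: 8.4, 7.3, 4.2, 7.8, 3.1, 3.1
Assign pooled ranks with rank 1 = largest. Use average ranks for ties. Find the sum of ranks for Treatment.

Sorted (descending): 8.7, 8.4, 7.8, 7.5, 7.3, 6.2, 4.2, 3.8, 3.1, 3.1
The 2 values of 3.1 occupy positions 9–10 → average rank (9+10)/2 = 9.5.
Treatment values → pooled ranks: 8.4→2, 7.3→5, 4.2→7, 7.8→3, 3.1→9.5, 3.1→9.5
Rank sum = 2 + 5 + 7 + 3 + 9.5 + 9.5 = 36

36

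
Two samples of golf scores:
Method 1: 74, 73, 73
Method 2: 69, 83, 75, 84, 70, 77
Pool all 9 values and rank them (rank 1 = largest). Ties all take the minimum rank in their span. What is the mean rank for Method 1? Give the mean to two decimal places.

5.67

Sorted (descending): 84, 83, 77, 75, 74, 73, 73, 70, 69
The 2 values of 73 occupy positions 6–7 → each gets rank 6.
Method 1 values → pooled ranks: 74→5, 73→6, 73→6
Mean rank = (5 + 6 + 6) / 3 = 5.67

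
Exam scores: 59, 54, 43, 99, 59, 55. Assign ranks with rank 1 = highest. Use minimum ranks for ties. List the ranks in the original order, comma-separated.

Sorted (descending): 99, 59, 59, 55, 54, 43
The 2 values of 59 occupy positions 2–3 → each gets rank 2.

2, 5, 6, 1, 2, 4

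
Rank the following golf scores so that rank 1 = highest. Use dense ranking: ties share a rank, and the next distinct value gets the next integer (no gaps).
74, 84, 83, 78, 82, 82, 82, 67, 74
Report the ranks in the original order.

Sorted (descending): 84, 83, 82, 82, 82, 78, 74, 74, 67
The 3 values of 82 share dense rank 3.
The 2 values of 74 share dense rank 5.
Remaining distinct values take the next consecutive integers.

5, 1, 2, 4, 3, 3, 3, 6, 5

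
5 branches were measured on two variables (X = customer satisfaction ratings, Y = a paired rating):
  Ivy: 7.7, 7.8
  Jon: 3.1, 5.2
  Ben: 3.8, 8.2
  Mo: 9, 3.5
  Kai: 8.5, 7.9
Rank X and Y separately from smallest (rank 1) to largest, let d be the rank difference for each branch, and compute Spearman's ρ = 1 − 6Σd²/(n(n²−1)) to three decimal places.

Ranks of variable 1: 3, 1, 2, 5, 4
Ranks of variable 2: 3, 2, 5, 1, 4
d = r₁ − r₂: 0, -1, -3, 4, 0
d²: 0, 1, 9, 16, 0; Σd² = 26
ρ = 1 − 6·26/(5·24) = 1 − 156/120 = -0.300

-0.300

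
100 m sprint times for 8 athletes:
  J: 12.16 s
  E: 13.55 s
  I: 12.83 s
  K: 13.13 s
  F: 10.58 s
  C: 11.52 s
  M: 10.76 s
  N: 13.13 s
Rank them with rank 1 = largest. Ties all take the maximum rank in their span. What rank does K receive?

Sorted (descending): 13.55, 13.13, 13.13, 12.83, 12.16, 11.52, 10.76, 10.58
The 2 values of 13.13 occupy positions 2–3 → each gets rank 3.
K has value 13.13 s → rank 3.

3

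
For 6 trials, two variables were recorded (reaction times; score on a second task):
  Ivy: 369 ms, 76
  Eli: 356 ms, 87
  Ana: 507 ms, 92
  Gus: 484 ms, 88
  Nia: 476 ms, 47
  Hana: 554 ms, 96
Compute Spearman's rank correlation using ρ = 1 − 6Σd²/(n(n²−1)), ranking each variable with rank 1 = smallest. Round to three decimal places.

Ranks of variable 1: 2, 1, 5, 4, 3, 6
Ranks of variable 2: 2, 3, 5, 4, 1, 6
d = r₁ − r₂: 0, -2, 0, 0, 2, 0
d²: 0, 4, 0, 0, 4, 0; Σd² = 8
ρ = 1 − 6·8/(6·35) = 1 − 48/210 = 0.771

0.771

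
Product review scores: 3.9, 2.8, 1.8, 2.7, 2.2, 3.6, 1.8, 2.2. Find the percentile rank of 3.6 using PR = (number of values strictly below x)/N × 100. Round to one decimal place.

N = 8.
Strictly below 3.6: 6. Equal to 3.6: 1.
PR = 6/8 × 100 = 75.0

75.0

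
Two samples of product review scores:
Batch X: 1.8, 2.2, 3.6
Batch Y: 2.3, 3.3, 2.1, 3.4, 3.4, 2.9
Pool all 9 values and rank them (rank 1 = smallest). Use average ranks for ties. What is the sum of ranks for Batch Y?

Sorted (ascending): 1.8, 2.1, 2.2, 2.3, 2.9, 3.3, 3.4, 3.4, 3.6
The 2 values of 3.4 occupy positions 7–8 → average rank (7+8)/2 = 7.5.
Batch Y values → pooled ranks: 2.3→4, 3.3→6, 2.1→2, 3.4→7.5, 3.4→7.5, 2.9→5
Rank sum = 4 + 6 + 2 + 7.5 + 7.5 + 5 = 32

32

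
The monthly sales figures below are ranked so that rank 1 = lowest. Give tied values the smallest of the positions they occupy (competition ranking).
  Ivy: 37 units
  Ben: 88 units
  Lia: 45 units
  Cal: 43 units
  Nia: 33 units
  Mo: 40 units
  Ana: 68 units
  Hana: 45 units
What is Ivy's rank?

2

Sorted (ascending): 33, 37, 40, 43, 45, 45, 68, 88
The 2 values of 45 occupy positions 5–6 → each gets rank 5.
Ivy has value 37 units → rank 2.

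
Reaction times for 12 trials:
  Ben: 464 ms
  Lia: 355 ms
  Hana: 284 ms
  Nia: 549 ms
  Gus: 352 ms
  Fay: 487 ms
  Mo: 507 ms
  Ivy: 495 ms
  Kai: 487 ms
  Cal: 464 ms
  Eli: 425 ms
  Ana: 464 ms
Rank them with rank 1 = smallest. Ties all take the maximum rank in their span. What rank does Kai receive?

9

Sorted (ascending): 284, 352, 355, 425, 464, 464, 464, 487, 487, 495, 507, 549
The 3 values of 464 occupy positions 5–7 → each gets rank 7.
The 2 values of 487 occupy positions 8–9 → each gets rank 9.
Kai has value 487 ms → rank 9.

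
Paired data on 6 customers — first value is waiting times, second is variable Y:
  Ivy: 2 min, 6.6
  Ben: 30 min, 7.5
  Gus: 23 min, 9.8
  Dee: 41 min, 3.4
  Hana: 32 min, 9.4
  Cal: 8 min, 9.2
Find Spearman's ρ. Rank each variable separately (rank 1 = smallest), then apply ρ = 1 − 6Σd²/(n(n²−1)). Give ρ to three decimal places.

Ranks of variable 1: 1, 4, 3, 6, 5, 2
Ranks of variable 2: 2, 3, 6, 1, 5, 4
d = r₁ − r₂: -1, 1, -3, 5, 0, -2
d²: 1, 1, 9, 25, 0, 4; Σd² = 40
ρ = 1 − 6·40/(6·35) = 1 − 240/210 = -0.143

-0.143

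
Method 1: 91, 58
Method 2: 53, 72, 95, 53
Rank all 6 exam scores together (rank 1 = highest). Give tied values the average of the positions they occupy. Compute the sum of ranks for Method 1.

6

Sorted (descending): 95, 91, 72, 58, 53, 53
The 2 values of 53 occupy positions 5–6 → average rank (5+6)/2 = 5.5.
Method 1 values → pooled ranks: 91→2, 58→4
Rank sum = 2 + 4 = 6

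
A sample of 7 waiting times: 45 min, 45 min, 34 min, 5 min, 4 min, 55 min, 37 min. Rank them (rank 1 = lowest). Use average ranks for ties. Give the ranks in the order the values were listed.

Sorted (ascending): 4, 5, 34, 37, 45, 45, 55
The 2 values of 45 occupy positions 5–6 → average rank (5+6)/2 = 5.5.

5.5, 5.5, 3, 2, 1, 7, 4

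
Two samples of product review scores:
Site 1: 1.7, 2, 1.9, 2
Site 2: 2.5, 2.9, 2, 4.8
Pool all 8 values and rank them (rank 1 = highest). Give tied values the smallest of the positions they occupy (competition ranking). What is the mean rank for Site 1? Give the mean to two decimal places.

5.75

Sorted (descending): 4.8, 2.9, 2.5, 2, 2, 2, 1.9, 1.7
The 3 values of 2 occupy positions 4–6 → each gets rank 4.
Site 1 values → pooled ranks: 1.7→8, 2→4, 1.9→7, 2→4
Mean rank = (8 + 4 + 7 + 4) / 4 = 5.75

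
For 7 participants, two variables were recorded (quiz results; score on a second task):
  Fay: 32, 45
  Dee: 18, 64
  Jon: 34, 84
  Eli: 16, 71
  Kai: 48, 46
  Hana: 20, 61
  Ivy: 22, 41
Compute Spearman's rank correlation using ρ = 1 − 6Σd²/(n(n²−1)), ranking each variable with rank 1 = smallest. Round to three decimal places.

-0.250

Ranks of variable 1: 5, 2, 6, 1, 7, 3, 4
Ranks of variable 2: 2, 5, 7, 6, 3, 4, 1
d = r₁ − r₂: 3, -3, -1, -5, 4, -1, 3
d²: 9, 9, 1, 25, 16, 1, 9; Σd² = 70
ρ = 1 − 6·70/(7·48) = 1 − 420/336 = -0.250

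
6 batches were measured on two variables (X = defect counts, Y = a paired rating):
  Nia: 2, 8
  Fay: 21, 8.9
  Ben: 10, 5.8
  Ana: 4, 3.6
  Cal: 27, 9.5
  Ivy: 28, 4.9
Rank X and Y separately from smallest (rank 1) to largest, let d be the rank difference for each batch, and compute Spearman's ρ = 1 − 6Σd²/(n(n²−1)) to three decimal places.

Ranks of variable 1: 1, 4, 3, 2, 5, 6
Ranks of variable 2: 4, 5, 3, 1, 6, 2
d = r₁ − r₂: -3, -1, 0, 1, -1, 4
d²: 9, 1, 0, 1, 1, 16; Σd² = 28
ρ = 1 − 6·28/(6·35) = 1 − 168/210 = 0.200

0.200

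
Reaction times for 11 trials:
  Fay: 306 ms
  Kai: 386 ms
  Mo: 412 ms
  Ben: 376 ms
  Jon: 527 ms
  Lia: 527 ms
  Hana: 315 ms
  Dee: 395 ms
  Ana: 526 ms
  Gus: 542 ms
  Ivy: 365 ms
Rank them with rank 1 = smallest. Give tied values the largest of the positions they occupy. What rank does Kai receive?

Sorted (ascending): 306, 315, 365, 376, 386, 395, 412, 526, 527, 527, 542
The 2 values of 527 occupy positions 9–10 → each gets rank 10.
Kai has value 386 ms → rank 5.

5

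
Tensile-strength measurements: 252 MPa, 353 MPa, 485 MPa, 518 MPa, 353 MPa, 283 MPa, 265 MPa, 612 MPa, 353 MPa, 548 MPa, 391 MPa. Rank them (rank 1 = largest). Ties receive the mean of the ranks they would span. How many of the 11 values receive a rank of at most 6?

Sorted (descending): 612, 548, 518, 485, 391, 353, 353, 353, 283, 265, 252
The 3 values of 353 occupy positions 6–8 → average rank 7.
Ranks ≤ 6: {1, 2, 3, 4, 5} → 5 values.

5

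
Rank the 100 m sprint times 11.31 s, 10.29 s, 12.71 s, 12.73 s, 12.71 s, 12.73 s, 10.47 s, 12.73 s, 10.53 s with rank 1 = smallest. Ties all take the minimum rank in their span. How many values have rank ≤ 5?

Sorted (ascending): 10.29, 10.47, 10.53, 11.31, 12.71, 12.71, 12.73, 12.73, 12.73
The 2 values of 12.71 occupy positions 5–6 → each gets rank 5.
The 3 values of 12.73 occupy positions 7–9 → each gets rank 7.
Ranks ≤ 5: {1, 2, 3, 4, 5, 5} → 6 values.

6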